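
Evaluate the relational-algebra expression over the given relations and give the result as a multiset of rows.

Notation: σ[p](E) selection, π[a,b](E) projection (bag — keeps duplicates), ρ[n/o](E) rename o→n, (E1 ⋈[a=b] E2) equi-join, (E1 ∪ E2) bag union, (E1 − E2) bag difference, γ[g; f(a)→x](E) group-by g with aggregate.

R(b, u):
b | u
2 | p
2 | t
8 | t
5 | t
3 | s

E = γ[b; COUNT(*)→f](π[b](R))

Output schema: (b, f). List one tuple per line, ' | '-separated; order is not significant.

Stepwise |·|:
  R → 5
  π[b](R) → 5
  γ[b; COUNT(*)→f](π[b](R)) → 4

== RESULT ==
b | f
2 | 2
3 | 1
5 | 1
8 | 1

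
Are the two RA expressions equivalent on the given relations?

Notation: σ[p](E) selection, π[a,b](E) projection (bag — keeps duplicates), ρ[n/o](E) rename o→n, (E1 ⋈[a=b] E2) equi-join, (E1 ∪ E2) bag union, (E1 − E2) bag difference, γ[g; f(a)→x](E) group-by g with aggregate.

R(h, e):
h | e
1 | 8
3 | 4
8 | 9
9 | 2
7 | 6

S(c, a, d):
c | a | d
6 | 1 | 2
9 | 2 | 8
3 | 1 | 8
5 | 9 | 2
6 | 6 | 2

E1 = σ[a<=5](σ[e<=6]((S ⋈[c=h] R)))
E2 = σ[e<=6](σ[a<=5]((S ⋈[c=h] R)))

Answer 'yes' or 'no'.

E1 row counts bottom-up:
  S → 5
  R → 5
  (S ⋈[c=h] R) → 2
  σ[e<=6]((S ⋈[c=h] R)) → 2
  σ[a<=5](σ[e<=6]((S ⋈[c=h] R))) → 2
E2 row counts bottom-up:
  S → 5
  R → 5
  (S ⋈[c=h] R) → 2
  σ[a<=5]((S ⋈[c=h] R)) → 2
  σ[e<=6](σ[a<=5]((S ⋈[c=h] R))) → 2

E1 and E2 produce the same multiset:
c | a | d | h | e
3 | 1 | 8 | 3 | 4
9 | 2 | 8 | 9 | 2

yes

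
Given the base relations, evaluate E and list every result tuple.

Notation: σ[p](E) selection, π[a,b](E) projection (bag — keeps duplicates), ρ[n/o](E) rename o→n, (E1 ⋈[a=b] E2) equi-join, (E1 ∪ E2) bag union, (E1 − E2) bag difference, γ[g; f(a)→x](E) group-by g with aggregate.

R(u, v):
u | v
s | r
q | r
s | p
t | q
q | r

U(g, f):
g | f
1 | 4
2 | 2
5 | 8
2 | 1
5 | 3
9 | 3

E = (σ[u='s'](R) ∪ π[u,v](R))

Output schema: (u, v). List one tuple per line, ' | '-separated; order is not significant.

Stepwise |·|:
  R → 5
  σ[u='s'](R) → 2
  R → 5
  π[u,v](R) → 5
  (σ[u='s'](R) ∪ π[u,v](R)) → 7

== RESULT ==
u | v
q | r
q | r
s | p
s | p
s | r
s | r
t | q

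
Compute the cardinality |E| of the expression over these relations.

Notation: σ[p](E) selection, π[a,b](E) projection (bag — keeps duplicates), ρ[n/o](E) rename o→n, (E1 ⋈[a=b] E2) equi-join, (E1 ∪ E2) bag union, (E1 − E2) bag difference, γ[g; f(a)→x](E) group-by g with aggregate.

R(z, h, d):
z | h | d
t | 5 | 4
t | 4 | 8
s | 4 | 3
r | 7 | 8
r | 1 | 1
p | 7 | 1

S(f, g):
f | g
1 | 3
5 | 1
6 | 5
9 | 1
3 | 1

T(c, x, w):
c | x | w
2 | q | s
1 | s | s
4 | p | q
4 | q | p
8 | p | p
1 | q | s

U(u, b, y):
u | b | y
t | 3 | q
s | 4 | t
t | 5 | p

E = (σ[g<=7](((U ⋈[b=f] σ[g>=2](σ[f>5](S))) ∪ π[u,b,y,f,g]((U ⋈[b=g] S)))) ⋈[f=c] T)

Subexpression sizes:
  U → 3
  S → 5
  σ[f>5](S) → 2
  σ[g>=2](σ[f>5](S)) → 1
  (U ⋈[b=f] σ[g>=2](σ[f>5](S))) → 0
  U → 3
  S → 5
  (U ⋈[b=g] S) → 2
  π[u,b,y,f,g]((U ⋈[b=g] S)) → 2
  ((U ⋈[b=f] σ[g>=2](σ[f>5](S))) ∪ π[u,b,y,f,g]((U ⋈[b=g] S))) → 2
  σ[g<=7](((U ⋈[b=f] σ[g>=2](σ[f>5](S))) ∪ π[u,b,y,f,g]((U ⋈[b=g] S)))) → 2
  T → 6
  (σ[g<=7](((U ⋈[b=f] σ[g>=2](σ[f>5](S))) ∪ π[u,b,y,f,g]((U ⋈[b=g] S)))) ⋈[f=c] T) → 2

|E| = 2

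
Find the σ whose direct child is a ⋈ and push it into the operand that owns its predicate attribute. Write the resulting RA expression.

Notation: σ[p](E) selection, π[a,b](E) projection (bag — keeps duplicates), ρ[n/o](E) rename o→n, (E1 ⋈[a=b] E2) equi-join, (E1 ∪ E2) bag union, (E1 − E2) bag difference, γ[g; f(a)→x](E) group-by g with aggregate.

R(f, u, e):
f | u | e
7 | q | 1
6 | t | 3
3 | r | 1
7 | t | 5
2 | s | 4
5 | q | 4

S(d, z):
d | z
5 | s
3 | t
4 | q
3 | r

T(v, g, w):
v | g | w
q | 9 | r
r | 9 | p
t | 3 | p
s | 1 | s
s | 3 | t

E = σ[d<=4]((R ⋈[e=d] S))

σ filters on d, owned by the right side.
E' = (R ⋈[e=d] σ[d<=4](S))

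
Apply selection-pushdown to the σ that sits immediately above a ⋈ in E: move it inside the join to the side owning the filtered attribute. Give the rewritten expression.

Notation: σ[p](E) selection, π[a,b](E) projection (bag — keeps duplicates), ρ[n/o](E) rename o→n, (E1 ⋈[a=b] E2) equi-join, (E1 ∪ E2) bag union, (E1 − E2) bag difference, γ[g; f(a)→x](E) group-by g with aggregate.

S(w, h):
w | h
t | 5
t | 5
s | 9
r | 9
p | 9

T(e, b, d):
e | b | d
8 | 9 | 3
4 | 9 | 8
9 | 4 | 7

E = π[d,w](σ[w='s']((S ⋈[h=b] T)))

σ filters on w, owned by the left side.
E' = π[d,w]((σ[w='s'](S) ⋈[h=b] T))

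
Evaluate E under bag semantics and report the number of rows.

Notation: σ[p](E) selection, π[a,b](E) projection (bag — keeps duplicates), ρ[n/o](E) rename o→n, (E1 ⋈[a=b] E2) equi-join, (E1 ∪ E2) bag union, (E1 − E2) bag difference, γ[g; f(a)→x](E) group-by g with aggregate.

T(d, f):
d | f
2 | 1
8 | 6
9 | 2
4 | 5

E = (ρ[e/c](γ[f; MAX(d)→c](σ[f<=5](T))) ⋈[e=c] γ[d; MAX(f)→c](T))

Row counts bottom-up:
  T → 4
  σ[f<=5](T) → 3
  γ[f; MAX(d)→c](σ[f<=5](T)) → 3
  ρ[e/c](γ[f; MAX(d)→c](σ[f<=5](T))) → 3
  T → 4
  γ[d; MAX(f)→c](T) → 4
  (ρ[e/c](γ[f; MAX(d)→c](σ[f<=5](T))) ⋈[e=c] γ[d; MAX(f)→c](T)) → 1

|E| = 1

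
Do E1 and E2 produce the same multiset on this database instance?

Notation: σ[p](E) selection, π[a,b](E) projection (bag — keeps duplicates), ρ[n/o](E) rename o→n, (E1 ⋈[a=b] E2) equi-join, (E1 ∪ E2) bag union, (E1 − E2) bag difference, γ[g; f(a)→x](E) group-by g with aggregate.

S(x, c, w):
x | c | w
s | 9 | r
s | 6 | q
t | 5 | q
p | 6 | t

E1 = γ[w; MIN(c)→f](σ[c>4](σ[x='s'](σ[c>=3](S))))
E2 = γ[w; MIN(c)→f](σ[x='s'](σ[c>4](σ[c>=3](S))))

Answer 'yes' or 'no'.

E1 subexpression sizes:
  S → 4
  σ[c>=3](S) → 4
  σ[x='s'](σ[c>=3](S)) → 2
  σ[c>4](σ[x='s'](σ[c>=3](S))) → 2
  γ[w; MIN(c)→f](σ[c>4](σ[x='s'](σ[c>=3](S)))) → 2
E2 subexpression sizes:
  S → 4
  σ[c>=3](S) → 4
  σ[c>4](σ[c>=3](S)) → 4
  σ[x='s'](σ[c>4](σ[c>=3](S))) → 2
  γ[w; MIN(c)→f](σ[x='s'](σ[c>4](σ[c>=3](S)))) → 2

E1 and E2 produce the same multiset:
w | f
q | 6
r | 9

yes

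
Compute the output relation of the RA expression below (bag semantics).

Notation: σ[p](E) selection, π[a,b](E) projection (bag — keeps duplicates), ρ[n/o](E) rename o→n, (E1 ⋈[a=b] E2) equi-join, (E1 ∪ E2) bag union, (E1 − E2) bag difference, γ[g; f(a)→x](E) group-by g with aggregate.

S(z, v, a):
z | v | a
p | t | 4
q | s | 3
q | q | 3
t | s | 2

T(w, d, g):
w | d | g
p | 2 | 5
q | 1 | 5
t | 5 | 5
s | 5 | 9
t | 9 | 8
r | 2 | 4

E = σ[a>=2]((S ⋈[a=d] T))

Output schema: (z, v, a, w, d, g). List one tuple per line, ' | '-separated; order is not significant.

Subexpression sizes:
  S → 4
  T → 6
  (S ⋈[a=d] T) → 2
  σ[a>=2]((S ⋈[a=d] T)) → 2

== RESULT ==
z | v | a | w | d | g
t | s | 2 | p | 2 | 5
t | s | 2 | r | 2 | 4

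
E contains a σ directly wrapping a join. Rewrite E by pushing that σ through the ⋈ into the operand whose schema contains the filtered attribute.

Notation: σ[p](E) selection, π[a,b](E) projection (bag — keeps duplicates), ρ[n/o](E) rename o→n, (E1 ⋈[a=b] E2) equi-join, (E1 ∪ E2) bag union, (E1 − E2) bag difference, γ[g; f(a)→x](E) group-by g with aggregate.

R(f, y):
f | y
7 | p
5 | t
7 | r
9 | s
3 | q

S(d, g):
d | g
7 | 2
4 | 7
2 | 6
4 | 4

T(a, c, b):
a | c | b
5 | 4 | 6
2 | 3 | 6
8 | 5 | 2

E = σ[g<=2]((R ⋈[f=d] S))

σ filters on g, owned by the right side.
E' = (R ⋈[f=d] σ[g<=2](S))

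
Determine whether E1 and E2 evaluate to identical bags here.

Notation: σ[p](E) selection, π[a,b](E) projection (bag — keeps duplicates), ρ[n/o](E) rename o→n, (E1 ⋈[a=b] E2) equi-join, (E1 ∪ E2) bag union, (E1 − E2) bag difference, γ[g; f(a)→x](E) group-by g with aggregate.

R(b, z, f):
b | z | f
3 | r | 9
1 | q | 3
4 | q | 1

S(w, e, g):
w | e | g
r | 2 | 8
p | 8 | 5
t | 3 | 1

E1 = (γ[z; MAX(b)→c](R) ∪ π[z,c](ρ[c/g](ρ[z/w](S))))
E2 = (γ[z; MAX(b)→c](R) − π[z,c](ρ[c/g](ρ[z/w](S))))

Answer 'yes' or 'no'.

E1 stepwise |·|:
  R → 3
  γ[z; MAX(b)→c](R) → 2
  S → 3
  ρ[z/w](S) → 3
  ρ[c/g](ρ[z/w](S)) → 3
  π[z,c](ρ[c/g](ρ[z/w](S))) → 3
  (γ[z; MAX(b)→c](R) ∪ π[z,c](ρ[c/g](ρ[z/w](S)))) → 5
E2 stepwise |·|:
  R → 3
  γ[z; MAX(b)→c](R) → 2
  S → 3
  ρ[z/w](S) → 3
  ρ[c/g](ρ[z/w](S)) → 3
  π[z,c](ρ[c/g](ρ[z/w](S))) → 3
  (γ[z; MAX(b)→c](R) − π[z,c](ρ[c/g](ρ[z/w](S)))) → 2

E1 result:
z | c
p | 5
q | 4
r | 3
r | 8
t | 1
E2 result:
z | c
q | 4
r | 3
Witness: ('p', 5) appears 1× in E1 but 0× in E2.

no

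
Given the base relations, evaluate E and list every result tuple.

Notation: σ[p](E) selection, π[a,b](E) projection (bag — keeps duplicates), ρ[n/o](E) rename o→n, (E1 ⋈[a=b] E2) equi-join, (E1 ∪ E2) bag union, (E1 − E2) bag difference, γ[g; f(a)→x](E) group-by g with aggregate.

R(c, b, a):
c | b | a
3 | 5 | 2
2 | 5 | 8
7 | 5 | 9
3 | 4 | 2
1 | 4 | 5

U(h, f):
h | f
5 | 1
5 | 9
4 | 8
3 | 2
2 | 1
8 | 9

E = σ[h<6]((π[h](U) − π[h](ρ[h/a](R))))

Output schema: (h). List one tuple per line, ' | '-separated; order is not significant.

Stepwise |·|:
  U → 6
  π[h](U) → 6
  R → 5
  ρ[h/a](R) → 5
  π[h](ρ[h/a](R)) → 5
  (π[h](U) − π[h](ρ[h/a](R))) → 3
  σ[h<6]((π[h](U) − π[h](ρ[h/a](R)))) → 3

== RESULT ==
h
3
4
5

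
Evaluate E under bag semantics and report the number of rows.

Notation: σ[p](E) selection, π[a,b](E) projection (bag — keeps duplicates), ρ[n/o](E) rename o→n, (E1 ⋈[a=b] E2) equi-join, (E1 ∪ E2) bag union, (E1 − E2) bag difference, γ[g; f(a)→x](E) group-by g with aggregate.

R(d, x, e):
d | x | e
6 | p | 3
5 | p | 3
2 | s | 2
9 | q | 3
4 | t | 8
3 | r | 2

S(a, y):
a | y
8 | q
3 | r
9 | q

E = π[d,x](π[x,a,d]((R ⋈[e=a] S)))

Per-node cardinality:
  R → 6
  S → 3
  (R ⋈[e=a] S) → 4
  π[x,a,d]((R ⋈[e=a] S)) → 4
  π[d,x](π[x,a,d]((R ⋈[e=a] S))) → 4

|E| = 4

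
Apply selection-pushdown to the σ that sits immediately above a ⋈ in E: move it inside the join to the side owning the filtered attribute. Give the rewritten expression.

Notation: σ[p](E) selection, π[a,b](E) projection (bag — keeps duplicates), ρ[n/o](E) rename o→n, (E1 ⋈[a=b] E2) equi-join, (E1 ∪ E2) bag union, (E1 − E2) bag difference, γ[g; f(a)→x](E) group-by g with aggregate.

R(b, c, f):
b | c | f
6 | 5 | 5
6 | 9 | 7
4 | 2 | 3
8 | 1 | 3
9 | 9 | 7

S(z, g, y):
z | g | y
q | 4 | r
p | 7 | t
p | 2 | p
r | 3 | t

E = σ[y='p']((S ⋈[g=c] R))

σ filters on y, owned by the left side.
E' = (σ[y='p'](S) ⋈[g=c] R)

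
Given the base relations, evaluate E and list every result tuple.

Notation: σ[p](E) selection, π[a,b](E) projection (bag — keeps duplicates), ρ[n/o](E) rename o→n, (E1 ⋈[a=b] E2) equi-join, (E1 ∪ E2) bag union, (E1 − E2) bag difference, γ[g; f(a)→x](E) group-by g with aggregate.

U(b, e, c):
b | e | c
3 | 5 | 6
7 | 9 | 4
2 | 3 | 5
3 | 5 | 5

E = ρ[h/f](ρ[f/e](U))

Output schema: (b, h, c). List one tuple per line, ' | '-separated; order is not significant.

Subexpression sizes:
  U → 4
  ρ[f/e](U) → 4
  ρ[h/f](ρ[f/e](U)) → 4

== RESULT ==
b | h | c
2 | 3 | 5
3 | 5 | 5
3 | 5 | 6
7 | 9 | 4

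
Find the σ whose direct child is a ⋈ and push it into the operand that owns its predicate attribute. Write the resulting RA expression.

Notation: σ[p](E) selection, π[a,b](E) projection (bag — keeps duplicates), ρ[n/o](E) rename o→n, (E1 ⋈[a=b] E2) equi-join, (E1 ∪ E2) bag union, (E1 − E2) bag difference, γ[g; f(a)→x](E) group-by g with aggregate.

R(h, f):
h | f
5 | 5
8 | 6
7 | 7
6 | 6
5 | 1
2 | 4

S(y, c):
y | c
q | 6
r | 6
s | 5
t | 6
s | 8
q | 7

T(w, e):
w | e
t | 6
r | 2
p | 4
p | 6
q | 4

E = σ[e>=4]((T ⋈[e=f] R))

σ filters on e, owned by the left side.
E' = (σ[e>=4](T) ⋈[e=f] R)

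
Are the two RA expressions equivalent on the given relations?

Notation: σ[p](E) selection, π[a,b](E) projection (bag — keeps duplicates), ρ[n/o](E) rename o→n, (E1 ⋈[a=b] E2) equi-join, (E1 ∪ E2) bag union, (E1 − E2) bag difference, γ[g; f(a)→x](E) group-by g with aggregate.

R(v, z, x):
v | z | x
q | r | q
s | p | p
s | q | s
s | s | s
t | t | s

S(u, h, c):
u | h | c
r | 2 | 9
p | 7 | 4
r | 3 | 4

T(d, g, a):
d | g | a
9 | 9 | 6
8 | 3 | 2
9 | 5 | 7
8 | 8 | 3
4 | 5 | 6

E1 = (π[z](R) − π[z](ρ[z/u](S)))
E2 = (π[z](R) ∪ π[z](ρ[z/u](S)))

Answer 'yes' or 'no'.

E1 per-node cardinality:
  R → 5
  π[z](R) → 5
  S → 3
  ρ[z/u](S) → 3
  π[z](ρ[z/u](S)) → 3
  (π[z](R) − π[z](ρ[z/u](S))) → 3
E2 per-node cardinality:
  R → 5
  π[z](R) → 5
  S → 3
  ρ[z/u](S) → 3
  π[z](ρ[z/u](S)) → 3
  (π[z](R) ∪ π[z](ρ[z/u](S))) → 8

E1 result:
z
q
s
t
E2 result:
z
p
p
q
r
r
r
s
t
Witness: ('p',) appears 0× in E1 but 2× in E2.

no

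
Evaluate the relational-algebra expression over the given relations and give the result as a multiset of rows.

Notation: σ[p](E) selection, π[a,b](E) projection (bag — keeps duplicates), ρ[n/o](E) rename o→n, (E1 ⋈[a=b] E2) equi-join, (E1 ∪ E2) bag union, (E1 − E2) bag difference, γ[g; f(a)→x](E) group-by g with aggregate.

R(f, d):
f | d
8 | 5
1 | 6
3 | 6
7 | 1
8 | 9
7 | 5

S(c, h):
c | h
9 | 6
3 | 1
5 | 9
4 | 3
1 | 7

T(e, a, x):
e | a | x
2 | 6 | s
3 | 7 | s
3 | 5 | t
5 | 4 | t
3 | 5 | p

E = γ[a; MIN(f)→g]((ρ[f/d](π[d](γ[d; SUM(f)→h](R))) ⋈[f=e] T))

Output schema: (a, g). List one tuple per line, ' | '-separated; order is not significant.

Subexpression sizes:
  R → 6
  γ[d; SUM(f)→h](R) → 4
  π[d](γ[d; SUM(f)→h](R)) → 4
  ρ[f/d](π[d](γ[d; SUM(f)→h](R))) → 4
  T → 5
  (ρ[f/d](π[d](γ[d; SUM(f)→h](R))) ⋈[f=e] T) → 1
  γ[a; MIN(f)→g]((ρ[f/d](π[d](γ[d; SUM(f)→h](R))) ⋈[f=e] T)) → 1

== RESULT ==
a | g
4 | 5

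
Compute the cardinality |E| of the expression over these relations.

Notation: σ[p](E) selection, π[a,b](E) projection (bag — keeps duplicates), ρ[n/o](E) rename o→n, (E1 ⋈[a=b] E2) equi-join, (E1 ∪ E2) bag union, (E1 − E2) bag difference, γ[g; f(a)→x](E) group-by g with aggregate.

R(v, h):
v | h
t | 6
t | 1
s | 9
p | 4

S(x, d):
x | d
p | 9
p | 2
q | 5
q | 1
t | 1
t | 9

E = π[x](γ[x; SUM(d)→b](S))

Subexpression sizes:
  S → 6
  γ[x; SUM(d)→b](S) → 3
  π[x](γ[x; SUM(d)→b](S)) → 3

|E| = 3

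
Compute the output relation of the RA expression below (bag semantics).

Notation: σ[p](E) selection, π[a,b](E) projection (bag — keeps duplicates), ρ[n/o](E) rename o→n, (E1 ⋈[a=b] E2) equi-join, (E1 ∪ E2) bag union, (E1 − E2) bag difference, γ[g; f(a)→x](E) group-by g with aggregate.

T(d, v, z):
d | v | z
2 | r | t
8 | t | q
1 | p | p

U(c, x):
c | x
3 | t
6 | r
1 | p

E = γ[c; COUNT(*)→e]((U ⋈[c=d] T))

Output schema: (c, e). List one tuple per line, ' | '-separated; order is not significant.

Stepwise |·|:
  U → 3
  T → 3
  (U ⋈[c=d] T) → 1
  γ[c; COUNT(*)→e]((U ⋈[c=d] T)) → 1

== RESULT ==
c | e
1 | 1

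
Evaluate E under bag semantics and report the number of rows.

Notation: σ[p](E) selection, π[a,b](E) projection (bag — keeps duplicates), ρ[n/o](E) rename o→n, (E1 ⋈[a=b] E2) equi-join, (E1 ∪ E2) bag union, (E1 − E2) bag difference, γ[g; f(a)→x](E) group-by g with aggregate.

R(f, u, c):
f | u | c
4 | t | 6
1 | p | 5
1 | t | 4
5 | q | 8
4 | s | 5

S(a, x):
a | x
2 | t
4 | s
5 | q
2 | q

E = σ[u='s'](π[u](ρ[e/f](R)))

Per-node cardinality:
  R → 5
  ρ[e/f](R) → 5
  π[u](ρ[e/f](R)) → 5
  σ[u='s'](π[u](ρ[e/f](R))) → 1

|E| = 1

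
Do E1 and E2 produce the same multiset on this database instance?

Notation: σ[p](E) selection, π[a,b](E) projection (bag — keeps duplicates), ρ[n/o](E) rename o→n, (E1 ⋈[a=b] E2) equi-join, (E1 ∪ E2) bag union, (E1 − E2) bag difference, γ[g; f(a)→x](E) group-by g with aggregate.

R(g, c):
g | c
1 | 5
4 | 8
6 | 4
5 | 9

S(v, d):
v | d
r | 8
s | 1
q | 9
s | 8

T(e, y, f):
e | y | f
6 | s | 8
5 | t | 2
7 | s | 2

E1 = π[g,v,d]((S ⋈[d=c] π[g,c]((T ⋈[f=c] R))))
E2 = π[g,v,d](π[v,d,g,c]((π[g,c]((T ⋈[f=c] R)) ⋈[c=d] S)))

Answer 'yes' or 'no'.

E1 per-node cardinality:
  S → 4
  T → 3
  R → 4
  (T ⋈[f=c] R) → 1
  π[g,c]((T ⋈[f=c] R)) → 1
  (S ⋈[d=c] π[g,c]((T ⋈[f=c] R))) → 2
  π[g,v,d]((S ⋈[d=c] π[g,c]((T ⋈[f=c] R)))) → 2
E2 per-node cardinality:
  T → 3
  R → 4
  (T ⋈[f=c] R) → 1
  π[g,c]((T ⋈[f=c] R)) → 1
  S → 4
  (π[g,c]((T ⋈[f=c] R)) ⋈[c=d] S) → 2
  π[v,d,g,c]((π[g,c]((T ⋈[f=c] R)) ⋈[c=d] S)) → 2
  π[g,v,d](π[v,d,g,c]((π[g,c]((T ⋈[f=c] R)) ⋈[c=d] S))) → 2

E1 and E2 produce the same multiset:
g | v | d
4 | r | 8
4 | s | 8

yes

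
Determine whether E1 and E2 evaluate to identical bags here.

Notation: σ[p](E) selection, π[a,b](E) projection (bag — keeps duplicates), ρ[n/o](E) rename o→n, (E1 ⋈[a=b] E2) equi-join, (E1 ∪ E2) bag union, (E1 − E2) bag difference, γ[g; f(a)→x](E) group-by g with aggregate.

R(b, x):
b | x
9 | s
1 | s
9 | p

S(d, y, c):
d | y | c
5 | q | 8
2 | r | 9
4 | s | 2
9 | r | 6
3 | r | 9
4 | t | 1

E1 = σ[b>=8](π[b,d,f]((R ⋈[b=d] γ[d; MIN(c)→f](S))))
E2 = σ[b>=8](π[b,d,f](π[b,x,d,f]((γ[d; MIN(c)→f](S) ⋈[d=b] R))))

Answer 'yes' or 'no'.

E1 row counts bottom-up:
  R → 3
  S → 6
  γ[d; MIN(c)→f](S) → 5
  (R ⋈[b=d] γ[d; MIN(c)→f](S)) → 2
  π[b,d,f]((R ⋈[b=d] γ[d; MIN(c)→f](S))) → 2
  σ[b>=8](π[b,d,f]((R ⋈[b=d] γ[d; MIN(c)→f](S)))) → 2
E2 row counts bottom-up:
  S → 6
  γ[d; MIN(c)→f](S) → 5
  R → 3
  (γ[d; MIN(c)→f](S) ⋈[d=b] R) → 2
  π[b,x,d,f]((γ[d; MIN(c)→f](S) ⋈[d=b] R)) → 2
  π[b,d,f](π[b,x,d,f]((γ[d; MIN(c)→f](S) ⋈[d=b] R))) → 2
  σ[b>=8](π[b,d,f](π[b,x,d,f]((γ[d; MIN(c)→f](S) ⋈[d=b] R)))) → 2

E1 and E2 produce the same multiset:
b | d | f
9 | 9 | 6
9 | 9 | 6

yes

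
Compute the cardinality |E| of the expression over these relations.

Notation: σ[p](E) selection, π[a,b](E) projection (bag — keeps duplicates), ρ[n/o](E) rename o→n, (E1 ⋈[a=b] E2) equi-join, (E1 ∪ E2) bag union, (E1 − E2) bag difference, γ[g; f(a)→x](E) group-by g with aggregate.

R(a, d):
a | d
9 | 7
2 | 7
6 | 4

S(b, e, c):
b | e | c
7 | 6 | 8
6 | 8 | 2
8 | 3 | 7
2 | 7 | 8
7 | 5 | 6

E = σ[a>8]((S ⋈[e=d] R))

Stepwise |·|:
  S → 5
  R → 3
  (S ⋈[e=d] R) → 2
  σ[a>8]((S ⋈[e=d] R)) → 1

|E| = 1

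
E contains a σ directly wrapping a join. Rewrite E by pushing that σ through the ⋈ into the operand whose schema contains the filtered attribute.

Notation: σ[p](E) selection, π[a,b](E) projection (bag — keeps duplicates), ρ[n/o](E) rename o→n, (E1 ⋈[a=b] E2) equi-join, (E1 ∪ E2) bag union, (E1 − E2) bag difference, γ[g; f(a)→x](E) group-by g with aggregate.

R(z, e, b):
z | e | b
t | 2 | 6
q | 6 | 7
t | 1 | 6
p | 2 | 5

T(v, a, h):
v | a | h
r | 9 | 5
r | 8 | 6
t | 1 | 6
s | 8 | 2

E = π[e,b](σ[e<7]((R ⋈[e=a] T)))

σ filters on e, owned by the left side.
E' = π[e,b]((σ[e<7](R) ⋈[e=a] T))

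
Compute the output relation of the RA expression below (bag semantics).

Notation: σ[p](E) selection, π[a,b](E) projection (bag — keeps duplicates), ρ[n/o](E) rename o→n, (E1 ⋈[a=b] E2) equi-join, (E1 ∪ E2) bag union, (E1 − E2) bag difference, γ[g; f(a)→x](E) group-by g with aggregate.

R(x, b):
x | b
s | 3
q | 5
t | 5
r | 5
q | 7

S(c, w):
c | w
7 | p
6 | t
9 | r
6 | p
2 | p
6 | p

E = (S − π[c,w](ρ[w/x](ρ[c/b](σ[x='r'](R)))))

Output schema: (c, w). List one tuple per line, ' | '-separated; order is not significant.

Stepwise |·|:
  S → 6
  R → 5
  σ[x='r'](R) → 1
  ρ[c/b](σ[x='r'](R)) → 1
  ρ[w/x](ρ[c/b](σ[x='r'](R))) → 1
  π[c,w](ρ[w/x](ρ[c/b](σ[x='r'](R)))) → 1
  (S − π[c,w](ρ[w/x](ρ[c/b](σ[x='r'](R))))) → 6

== RESULT ==
c | w
2 | p
6 | p
6 | p
6 | t
7 | p
9 | r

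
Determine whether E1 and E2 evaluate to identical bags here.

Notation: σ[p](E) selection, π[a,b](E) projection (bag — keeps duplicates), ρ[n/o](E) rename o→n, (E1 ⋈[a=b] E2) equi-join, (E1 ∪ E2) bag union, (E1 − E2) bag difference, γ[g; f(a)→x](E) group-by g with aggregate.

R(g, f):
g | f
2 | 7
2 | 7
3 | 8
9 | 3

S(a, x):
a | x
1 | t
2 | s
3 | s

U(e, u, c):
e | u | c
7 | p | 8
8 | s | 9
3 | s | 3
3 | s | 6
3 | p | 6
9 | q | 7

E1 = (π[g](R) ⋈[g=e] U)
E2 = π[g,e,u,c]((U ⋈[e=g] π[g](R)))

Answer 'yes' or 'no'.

E1 row counts bottom-up:
  R → 4
  π[g](R) → 4
  U → 6
  (π[g](R) ⋈[g=e] U) → 4
E2 row counts bottom-up:
  U → 6
  R → 4
  π[g](R) → 4
  (U ⋈[e=g] π[g](R)) → 4
  π[g,e,u,c]((U ⋈[e=g] π[g](R))) → 4

E1 and E2 produce the same multiset:
g | e | u | c
3 | 3 | p | 6
3 | 3 | s | 3
3 | 3 | s | 6
9 | 9 | q | 7

yes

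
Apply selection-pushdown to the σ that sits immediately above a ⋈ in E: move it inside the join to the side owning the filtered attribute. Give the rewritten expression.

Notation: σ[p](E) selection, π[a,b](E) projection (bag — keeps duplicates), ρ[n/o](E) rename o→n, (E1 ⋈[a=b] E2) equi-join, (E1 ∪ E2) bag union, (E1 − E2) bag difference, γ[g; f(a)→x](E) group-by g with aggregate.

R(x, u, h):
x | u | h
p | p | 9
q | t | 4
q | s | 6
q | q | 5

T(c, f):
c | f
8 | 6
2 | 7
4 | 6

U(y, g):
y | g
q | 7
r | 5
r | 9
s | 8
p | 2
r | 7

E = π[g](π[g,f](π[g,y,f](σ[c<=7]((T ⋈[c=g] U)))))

σ filters on c, owned by the left side.
E' = π[g](π[g,f](π[g,y,f]((σ[c<=7](T) ⋈[c=g] U))))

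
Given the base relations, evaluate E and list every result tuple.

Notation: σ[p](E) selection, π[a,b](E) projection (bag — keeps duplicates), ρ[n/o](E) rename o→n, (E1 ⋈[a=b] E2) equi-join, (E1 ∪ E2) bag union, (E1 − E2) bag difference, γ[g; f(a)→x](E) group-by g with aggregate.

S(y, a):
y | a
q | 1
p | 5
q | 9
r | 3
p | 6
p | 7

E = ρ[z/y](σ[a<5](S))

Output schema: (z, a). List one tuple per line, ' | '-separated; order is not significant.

Per-node cardinality:
  S → 6
  σ[a<5](S) → 2
  ρ[z/y](σ[a<5](S)) → 2

== RESULT ==
z | a
q | 1
r | 3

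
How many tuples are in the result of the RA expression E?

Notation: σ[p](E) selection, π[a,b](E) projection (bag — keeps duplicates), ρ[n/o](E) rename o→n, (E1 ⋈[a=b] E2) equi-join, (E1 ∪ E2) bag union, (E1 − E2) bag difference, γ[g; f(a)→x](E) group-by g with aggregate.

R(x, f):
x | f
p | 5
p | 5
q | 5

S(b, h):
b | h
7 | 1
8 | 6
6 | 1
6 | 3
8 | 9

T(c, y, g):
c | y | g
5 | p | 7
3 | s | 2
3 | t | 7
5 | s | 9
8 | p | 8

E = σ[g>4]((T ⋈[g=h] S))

Stepwise |·|:
  T → 5
  S → 5
  (T ⋈[g=h] S) → 1
  σ[g>4]((T ⋈[g=h] S)) → 1

|E| = 1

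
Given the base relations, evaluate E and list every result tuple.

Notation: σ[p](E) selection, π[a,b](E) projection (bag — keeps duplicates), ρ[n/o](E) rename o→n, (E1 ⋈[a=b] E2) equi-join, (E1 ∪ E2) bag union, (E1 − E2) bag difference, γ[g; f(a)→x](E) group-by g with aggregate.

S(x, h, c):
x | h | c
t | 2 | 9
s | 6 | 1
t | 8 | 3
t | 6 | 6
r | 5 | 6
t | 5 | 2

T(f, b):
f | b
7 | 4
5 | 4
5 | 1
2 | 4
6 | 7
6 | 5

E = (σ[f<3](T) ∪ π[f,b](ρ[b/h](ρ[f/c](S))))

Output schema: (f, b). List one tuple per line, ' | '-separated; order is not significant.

Per-node cardinality:
  T → 6
  σ[f<3](T) → 1
  S → 6
  ρ[f/c](S) → 6
  ρ[b/h](ρ[f/c](S)) → 6
  π[f,b](ρ[b/h](ρ[f/c](S))) → 6
  (σ[f<3](T) ∪ π[f,b](ρ[b/h](ρ[f/c](S)))) → 7

== RESULT ==
f | b
1 | 6
2 | 4
2 | 5
3 | 8
6 | 5
6 | 6
9 | 2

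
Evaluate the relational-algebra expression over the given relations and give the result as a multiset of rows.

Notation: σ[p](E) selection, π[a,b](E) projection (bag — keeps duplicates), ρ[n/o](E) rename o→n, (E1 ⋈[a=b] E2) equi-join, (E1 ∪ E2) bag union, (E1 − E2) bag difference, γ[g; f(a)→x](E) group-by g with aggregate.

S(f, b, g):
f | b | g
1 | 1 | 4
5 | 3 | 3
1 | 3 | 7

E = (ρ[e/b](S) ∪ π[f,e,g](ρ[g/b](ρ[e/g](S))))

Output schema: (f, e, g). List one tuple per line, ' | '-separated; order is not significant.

Subexpression sizes:
  S → 3
  ρ[e/b](S) → 3
  S → 3
  ρ[e/g](S) → 3
  ρ[g/b](ρ[e/g](S)) → 3
  π[f,e,g](ρ[g/b](ρ[e/g](S))) → 3
  (ρ[e/b](S) ∪ π[f,e,g](ρ[g/b](ρ[e/g](S)))) → 6

== RESULT ==
f | e | g
1 | 1 | 4
1 | 3 | 7
1 | 4 | 1
1 | 7 | 3
5 | 3 | 3
5 | 3 | 3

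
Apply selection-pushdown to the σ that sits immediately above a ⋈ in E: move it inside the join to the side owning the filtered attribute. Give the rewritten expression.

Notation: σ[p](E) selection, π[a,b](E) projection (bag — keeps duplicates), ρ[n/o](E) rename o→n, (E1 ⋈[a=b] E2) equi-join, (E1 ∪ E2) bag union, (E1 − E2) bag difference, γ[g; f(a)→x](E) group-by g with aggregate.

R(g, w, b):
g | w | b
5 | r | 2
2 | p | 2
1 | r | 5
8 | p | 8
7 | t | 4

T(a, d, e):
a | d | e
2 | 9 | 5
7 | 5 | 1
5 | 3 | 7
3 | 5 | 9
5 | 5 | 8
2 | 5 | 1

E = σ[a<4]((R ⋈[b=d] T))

σ filters on a, owned by the right side.
E' = (R ⋈[b=d] σ[a<4](T))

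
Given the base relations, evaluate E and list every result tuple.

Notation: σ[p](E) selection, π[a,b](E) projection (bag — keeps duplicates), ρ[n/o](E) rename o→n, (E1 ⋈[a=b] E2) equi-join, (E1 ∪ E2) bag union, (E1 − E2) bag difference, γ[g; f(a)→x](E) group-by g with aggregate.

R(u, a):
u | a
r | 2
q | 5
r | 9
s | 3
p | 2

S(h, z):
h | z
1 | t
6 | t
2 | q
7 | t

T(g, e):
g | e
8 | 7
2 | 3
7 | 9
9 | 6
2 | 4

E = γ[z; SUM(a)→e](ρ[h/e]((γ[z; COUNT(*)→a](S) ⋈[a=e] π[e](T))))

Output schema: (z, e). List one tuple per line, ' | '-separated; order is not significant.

Subexpression sizes:
  S → 4
  γ[z; COUNT(*)→a](S) → 2
  T → 5
  π[e](T) → 5
  (γ[z; COUNT(*)→a](S) ⋈[a=e] π[e](T)) → 1
  ρ[h/e]((γ[z; COUNT(*)→a](S) ⋈[a=e] π[e](T))) → 1
  γ[z; SUM(a)→e](ρ[h/e]((γ[z; COUNT(*)→a](S) ⋈[a=e] π[e](T)))) → 1

== RESULT ==
z | e
t | 3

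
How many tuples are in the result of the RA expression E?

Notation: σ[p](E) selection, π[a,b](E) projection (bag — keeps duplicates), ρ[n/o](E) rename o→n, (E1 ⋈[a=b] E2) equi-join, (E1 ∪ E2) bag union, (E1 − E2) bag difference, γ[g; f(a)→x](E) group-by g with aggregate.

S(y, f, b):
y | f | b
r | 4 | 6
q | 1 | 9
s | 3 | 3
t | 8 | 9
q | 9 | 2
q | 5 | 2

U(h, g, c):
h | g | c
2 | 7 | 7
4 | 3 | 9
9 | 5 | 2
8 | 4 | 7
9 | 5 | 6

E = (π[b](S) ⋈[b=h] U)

Row counts bottom-up:
  S → 6
  π[b](S) → 6
  U → 5
  (π[b](S) ⋈[b=h] U) → 6

|E| = 6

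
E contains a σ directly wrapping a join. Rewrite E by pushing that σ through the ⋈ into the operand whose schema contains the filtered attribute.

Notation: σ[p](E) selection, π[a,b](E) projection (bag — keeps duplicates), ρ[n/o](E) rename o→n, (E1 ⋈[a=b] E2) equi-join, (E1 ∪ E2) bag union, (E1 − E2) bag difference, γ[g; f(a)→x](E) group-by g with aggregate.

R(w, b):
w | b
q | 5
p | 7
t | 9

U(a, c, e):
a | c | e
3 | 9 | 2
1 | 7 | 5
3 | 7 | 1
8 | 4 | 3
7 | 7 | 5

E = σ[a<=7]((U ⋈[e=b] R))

σ filters on a, owned by the left side.
E' = (σ[a<=7](U) ⋈[e=b] R)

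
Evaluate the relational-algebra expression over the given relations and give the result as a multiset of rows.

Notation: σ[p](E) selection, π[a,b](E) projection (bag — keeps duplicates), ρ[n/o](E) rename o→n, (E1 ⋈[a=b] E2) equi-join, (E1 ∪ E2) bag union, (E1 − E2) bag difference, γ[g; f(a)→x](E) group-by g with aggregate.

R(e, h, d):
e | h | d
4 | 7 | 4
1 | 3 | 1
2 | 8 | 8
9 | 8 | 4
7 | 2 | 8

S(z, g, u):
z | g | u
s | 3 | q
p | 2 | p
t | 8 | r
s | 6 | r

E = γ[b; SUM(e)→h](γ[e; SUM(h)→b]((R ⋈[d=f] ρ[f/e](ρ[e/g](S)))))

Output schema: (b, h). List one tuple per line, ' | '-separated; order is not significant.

Subexpression sizes:
  R → 5
  S → 4
  ρ[e/g](S) → 4
  ρ[f/e](ρ[e/g](S)) → 4
  (R ⋈[d=f] ρ[f/e](ρ[e/g](S))) → 2
  γ[e; SUM(h)→b]((R ⋈[d=f] ρ[f/e](ρ[e/g](S)))) → 2
  γ[b; SUM(e)→h](γ[e; SUM(h)→b]((R ⋈[d=f] ρ[f/e](ρ[e/g](S))))) → 2

== RESULT ==
b | h
2 | 7
8 | 2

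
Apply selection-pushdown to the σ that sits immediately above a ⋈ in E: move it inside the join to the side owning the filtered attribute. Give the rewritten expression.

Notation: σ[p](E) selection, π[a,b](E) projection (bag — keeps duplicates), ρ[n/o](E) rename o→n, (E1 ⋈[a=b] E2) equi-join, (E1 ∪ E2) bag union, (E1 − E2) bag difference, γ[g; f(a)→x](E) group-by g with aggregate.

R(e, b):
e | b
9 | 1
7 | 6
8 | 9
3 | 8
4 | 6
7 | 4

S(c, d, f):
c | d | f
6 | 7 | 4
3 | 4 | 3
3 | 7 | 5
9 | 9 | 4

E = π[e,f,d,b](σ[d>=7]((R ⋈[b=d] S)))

σ filters on d, owned by the right side.
E' = π[e,f,d,b]((R ⋈[b=d] σ[d>=7](S)))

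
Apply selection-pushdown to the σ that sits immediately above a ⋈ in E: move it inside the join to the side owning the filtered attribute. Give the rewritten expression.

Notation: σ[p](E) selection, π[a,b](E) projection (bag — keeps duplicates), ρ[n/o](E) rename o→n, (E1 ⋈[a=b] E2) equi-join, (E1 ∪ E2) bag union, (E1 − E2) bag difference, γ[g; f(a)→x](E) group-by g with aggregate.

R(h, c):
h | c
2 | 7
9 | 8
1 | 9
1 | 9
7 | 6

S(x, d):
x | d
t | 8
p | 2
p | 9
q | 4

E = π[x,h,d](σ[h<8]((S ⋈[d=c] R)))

σ filters on h, owned by the right side.
E' = π[x,h,d]((S ⋈[d=c] σ[h<8](R)))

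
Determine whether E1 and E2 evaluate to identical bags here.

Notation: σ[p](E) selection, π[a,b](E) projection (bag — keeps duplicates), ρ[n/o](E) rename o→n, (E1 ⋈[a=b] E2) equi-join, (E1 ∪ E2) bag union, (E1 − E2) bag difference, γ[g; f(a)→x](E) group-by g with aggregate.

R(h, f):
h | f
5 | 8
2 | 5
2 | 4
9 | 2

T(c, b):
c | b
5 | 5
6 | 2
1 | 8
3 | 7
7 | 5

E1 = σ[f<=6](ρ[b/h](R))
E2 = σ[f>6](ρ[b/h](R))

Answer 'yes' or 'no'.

E1 row counts bottom-up:
  R → 4
  ρ[b/h](R) → 4
  σ[f<=6](ρ[b/h](R)) → 3
E2 row counts bottom-up:
  R → 4
  ρ[b/h](R) → 4
  σ[f>6](ρ[b/h](R)) → 1

E1 result:
b | f
2 | 4
2 | 5
9 | 2
E2 result:
b | f
5 | 8
Witness: (2, 4) appears 1× in E1 but 0× in E2.

no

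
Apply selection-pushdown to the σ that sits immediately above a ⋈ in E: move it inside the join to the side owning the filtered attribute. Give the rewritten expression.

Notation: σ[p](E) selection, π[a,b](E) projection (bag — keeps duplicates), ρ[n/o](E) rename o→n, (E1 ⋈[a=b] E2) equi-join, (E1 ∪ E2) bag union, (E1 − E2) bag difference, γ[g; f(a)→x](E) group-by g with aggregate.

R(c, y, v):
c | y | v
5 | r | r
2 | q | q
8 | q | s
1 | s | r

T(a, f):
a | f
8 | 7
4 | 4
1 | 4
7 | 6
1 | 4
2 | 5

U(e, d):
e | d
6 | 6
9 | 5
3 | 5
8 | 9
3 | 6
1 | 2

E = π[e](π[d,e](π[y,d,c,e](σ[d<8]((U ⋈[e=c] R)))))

σ filters on d, owned by the left side.
E' = π[e](π[d,e](π[y,d,c,e]((σ[d<8](U) ⋈[e=c] R))))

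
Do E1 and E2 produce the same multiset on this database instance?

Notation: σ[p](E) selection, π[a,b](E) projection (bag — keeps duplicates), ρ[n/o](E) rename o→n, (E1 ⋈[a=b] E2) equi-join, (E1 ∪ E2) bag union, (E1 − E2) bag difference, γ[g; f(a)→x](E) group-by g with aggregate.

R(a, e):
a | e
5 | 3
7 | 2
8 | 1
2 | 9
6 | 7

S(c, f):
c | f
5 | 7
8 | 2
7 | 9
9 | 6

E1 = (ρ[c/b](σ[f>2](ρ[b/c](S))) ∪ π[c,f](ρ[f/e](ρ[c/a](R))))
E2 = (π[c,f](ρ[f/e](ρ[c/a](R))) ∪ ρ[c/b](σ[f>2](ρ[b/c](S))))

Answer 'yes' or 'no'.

E1 row counts bottom-up:
  S → 4
  ρ[b/c](S) → 4
  σ[f>2](ρ[b/c](S)) → 3
  ρ[c/b](σ[f>2](ρ[b/c](S))) → 3
  R → 5
  ρ[c/a](R) → 5
  ρ[f/e](ρ[c/a](R)) → 5
  π[c,f](ρ[f/e](ρ[c/a](R))) → 5
  (ρ[c/b](σ[f>2](ρ[b/c](S))) ∪ π[c,f](ρ[f/e](ρ[c/a](R)))) → 8
E2 row counts bottom-up:
  R → 5
  ρ[c/a](R) → 5
  ρ[f/e](ρ[c/a](R)) → 5
  π[c,f](ρ[f/e](ρ[c/a](R))) → 5
  S → 4
  ρ[b/c](S) → 4
  σ[f>2](ρ[b/c](S)) → 3
  ρ[c/b](σ[f>2](ρ[b/c](S))) → 3
  (π[c,f](ρ[f/e](ρ[c/a](R))) ∪ ρ[c/b](σ[f>2](ρ[b/c](S)))) → 8

E1 and E2 produce the same multiset:
c | f
2 | 9
5 | 3
5 | 7
6 | 7
7 | 2
7 | 9
8 | 1
9 | 6

yes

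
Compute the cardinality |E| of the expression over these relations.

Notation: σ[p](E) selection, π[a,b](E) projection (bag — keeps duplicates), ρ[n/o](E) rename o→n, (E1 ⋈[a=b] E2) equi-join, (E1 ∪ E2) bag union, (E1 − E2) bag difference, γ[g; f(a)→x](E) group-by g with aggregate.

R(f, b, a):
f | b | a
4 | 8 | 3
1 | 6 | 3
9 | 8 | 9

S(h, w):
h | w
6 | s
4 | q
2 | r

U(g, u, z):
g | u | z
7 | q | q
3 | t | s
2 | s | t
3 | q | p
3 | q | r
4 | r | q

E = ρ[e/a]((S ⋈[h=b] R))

Row counts bottom-up:
  S → 3
  R → 3
  (S ⋈[h=b] R) → 1
  ρ[e/a]((S ⋈[h=b] R)) → 1

|E| = 1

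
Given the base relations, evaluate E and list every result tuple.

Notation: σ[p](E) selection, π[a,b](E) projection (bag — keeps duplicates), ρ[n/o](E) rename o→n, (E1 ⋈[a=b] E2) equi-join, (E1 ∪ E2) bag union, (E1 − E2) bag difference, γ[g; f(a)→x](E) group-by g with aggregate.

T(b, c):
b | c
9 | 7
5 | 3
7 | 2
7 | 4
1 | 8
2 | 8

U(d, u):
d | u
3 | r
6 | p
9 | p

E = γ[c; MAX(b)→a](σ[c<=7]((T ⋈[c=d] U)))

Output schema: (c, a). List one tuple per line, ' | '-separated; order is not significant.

Row counts bottom-up:
  T → 6
  U → 3
  (T ⋈[c=d] U) → 1
  σ[c<=7]((T ⋈[c=d] U)) → 1
  γ[c; MAX(b)→a](σ[c<=7]((T ⋈[c=d] U))) → 1

== RESULT ==
c | a
3 | 5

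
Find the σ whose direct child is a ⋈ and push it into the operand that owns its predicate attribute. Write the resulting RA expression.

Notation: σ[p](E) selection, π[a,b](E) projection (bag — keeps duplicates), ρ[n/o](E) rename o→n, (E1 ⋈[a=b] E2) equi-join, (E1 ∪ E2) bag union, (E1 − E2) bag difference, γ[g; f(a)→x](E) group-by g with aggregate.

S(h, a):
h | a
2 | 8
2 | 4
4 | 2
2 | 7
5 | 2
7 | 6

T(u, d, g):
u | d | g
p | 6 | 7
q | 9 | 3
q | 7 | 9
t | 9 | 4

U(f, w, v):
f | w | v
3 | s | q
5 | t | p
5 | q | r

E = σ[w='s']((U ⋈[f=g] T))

σ filters on w, owned by the left side.
E' = (σ[w='s'](U) ⋈[f=g] T)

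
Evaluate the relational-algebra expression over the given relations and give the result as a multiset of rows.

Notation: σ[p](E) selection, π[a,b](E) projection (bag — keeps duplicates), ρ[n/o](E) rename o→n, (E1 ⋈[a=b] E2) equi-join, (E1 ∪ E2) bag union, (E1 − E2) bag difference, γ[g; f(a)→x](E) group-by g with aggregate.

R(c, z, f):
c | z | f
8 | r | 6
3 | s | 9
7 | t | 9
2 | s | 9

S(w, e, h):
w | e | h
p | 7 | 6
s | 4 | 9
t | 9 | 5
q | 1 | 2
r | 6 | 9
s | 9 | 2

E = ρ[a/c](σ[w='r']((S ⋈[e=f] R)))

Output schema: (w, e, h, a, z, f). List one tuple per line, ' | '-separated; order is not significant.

Row counts bottom-up:
  S → 6
  R → 4
  (S ⋈[e=f] R) → 7
  σ[w='r']((S ⋈[e=f] R)) → 1
  ρ[a/c](σ[w='r']((S ⋈[e=f] R))) → 1

== RESULT ==
w | e | h | a | z | f
r | 6 | 9 | 8 | r | 6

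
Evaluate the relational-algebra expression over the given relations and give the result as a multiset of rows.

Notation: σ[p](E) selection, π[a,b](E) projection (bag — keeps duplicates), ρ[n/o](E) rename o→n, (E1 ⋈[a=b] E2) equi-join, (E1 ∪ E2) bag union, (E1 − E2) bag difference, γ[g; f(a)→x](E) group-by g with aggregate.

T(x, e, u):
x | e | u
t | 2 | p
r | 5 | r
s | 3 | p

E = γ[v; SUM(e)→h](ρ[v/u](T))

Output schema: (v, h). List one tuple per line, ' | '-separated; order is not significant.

Stepwise |·|:
  T → 3
  ρ[v/u](T) → 3
  γ[v; SUM(e)→h](ρ[v/u](T)) → 2

== RESULT ==
v | h
p | 5
r | 5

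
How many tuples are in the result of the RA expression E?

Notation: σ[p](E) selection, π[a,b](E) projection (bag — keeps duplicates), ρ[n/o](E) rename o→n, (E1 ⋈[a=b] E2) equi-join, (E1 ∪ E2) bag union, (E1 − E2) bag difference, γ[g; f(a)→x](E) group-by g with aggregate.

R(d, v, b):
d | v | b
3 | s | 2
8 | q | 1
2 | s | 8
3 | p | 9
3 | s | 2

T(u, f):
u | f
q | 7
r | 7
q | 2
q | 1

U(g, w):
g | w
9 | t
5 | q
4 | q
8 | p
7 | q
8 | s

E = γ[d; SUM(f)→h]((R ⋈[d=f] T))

Subexpression sizes:
  R → 5
  T → 4
  (R ⋈[d=f] T) → 1
  γ[d; SUM(f)→h]((R ⋈[d=f] T)) → 1

|E| = 1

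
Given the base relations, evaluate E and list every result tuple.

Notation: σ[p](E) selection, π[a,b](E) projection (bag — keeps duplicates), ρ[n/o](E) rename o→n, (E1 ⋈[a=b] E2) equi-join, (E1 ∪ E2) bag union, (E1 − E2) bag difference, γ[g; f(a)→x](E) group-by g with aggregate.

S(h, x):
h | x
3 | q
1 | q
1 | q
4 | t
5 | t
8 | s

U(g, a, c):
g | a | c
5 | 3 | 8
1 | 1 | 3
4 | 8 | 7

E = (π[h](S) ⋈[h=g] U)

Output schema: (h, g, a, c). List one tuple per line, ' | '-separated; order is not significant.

Row counts bottom-up:
  S → 6
  π[h](S) → 6
  U → 3
  (π[h](S) ⋈[h=g] U) → 4

== RESULT ==
h | g | a | c
1 | 1 | 1 | 3
1 | 1 | 1 | 3
4 | 4 | 8 | 7
5 | 5 | 3 | 8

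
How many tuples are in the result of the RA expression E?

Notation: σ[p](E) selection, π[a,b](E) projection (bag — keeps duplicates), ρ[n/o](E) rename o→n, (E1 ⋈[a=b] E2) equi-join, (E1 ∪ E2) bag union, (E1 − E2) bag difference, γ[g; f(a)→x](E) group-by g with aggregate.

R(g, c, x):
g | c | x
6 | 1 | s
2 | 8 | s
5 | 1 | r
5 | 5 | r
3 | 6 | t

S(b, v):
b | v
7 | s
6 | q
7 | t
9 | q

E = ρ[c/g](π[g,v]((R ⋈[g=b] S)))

Row counts bottom-up:
  R → 5
  S → 4
  (R ⋈[g=b] S) → 1
  π[g,v]((R ⋈[g=b] S)) → 1
  ρ[c/g](π[g,v]((R ⋈[g=b] S))) → 1

|E| = 1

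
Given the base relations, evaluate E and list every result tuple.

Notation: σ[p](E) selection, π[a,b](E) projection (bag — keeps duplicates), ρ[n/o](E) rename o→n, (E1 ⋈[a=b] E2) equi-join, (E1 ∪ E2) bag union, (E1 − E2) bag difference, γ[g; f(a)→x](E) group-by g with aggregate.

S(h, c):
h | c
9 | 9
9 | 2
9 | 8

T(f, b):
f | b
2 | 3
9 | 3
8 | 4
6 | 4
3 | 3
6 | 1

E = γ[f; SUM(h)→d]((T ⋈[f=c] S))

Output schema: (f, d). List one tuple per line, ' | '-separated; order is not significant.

Stepwise |·|:
  T → 6
  S → 3
  (T ⋈[f=c] S) → 3
  γ[f; SUM(h)→d]((T ⋈[f=c] S)) → 3

== RESULT ==
f | d
2 | 9
8 | 9
9 | 9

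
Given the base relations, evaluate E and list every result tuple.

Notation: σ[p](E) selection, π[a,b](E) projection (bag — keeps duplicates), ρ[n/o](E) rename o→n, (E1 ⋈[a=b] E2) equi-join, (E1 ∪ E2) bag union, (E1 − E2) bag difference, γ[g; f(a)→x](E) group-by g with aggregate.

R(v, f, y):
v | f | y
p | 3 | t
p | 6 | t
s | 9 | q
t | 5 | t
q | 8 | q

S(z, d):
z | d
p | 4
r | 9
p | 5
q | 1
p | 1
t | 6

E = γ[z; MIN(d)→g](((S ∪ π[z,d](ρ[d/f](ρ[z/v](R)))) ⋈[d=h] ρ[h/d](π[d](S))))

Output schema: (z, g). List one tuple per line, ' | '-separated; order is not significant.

Subexpression sizes:
  S → 6
  R → 5
  ρ[z/v](R) → 5
  ρ[d/f](ρ[z/v](R)) → 5
  π[z,d](ρ[d/f](ρ[z/v](R))) → 5
  (S ∪ π[z,d](ρ[d/f](ρ[z/v](R)))) → 11
  S → 6
  π[d](S) → 6
  ρ[h/d](π[d](S)) → 6
  ((S ∪ π[z,d](ρ[d/f](ρ[z/v](R)))) ⋈[d=h] ρ[h/d](π[d](S))) → 11
  γ[z; MIN(d)→g](((S ∪ π[z,d](ρ[d/f](ρ[z/v](R)))) ⋈[d=h] ρ[h/d](π[d](S)))) → 5

== RESULT ==
z | g
p | 1
q | 1
r | 9
s | 9
t | 5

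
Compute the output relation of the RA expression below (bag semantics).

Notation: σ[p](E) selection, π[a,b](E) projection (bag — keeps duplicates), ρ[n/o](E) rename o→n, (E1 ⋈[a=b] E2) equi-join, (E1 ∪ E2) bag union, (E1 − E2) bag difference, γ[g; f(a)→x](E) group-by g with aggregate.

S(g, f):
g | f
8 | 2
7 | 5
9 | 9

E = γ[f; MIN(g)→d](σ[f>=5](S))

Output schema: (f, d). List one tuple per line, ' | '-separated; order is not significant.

Stepwise |·|:
  S → 3
  σ[f>=5](S) → 2
  γ[f; MIN(g)→d](σ[f>=5](S)) → 2

== RESULT ==
f | d
5 | 7
9 | 9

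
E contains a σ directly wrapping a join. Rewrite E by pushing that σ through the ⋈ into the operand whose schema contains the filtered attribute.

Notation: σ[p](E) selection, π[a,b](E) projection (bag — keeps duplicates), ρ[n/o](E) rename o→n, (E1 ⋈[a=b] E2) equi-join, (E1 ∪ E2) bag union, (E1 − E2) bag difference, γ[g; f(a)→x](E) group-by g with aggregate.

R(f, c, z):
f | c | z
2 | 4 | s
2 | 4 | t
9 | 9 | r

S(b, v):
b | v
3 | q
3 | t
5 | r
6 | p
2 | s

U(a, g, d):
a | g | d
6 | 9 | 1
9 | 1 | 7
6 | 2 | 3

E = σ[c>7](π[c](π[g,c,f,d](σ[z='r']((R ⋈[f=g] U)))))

σ filters on z, owned by the left side.
E' = σ[c>7](π[c](π[g,c,f,d]((σ[z='r'](R) ⋈[f=g] U))))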